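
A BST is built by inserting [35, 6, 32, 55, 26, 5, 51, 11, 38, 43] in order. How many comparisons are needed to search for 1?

Search path for 1: 35 -> 6 -> 5
Found: False
Comparisons: 3


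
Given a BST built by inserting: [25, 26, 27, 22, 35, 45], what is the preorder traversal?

Tree insertion order: [25, 26, 27, 22, 35, 45]
Tree (level-order array): [25, 22, 26, None, None, None, 27, None, 35, None, 45]
Preorder traversal: [25, 22, 26, 27, 35, 45]


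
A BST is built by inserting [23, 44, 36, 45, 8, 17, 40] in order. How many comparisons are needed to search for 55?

Search path for 55: 23 -> 44 -> 45
Found: False
Comparisons: 3


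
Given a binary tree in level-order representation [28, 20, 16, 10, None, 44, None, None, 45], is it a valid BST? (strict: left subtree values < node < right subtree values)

Level-order array: [28, 20, 16, 10, None, 44, None, None, 45]
Validate using subtree bounds (lo, hi): at each node, require lo < value < hi,
then recurse left with hi=value and right with lo=value.
Preorder trace (stopping at first violation):
  at node 28 with bounds (-inf, +inf): OK
  at node 20 with bounds (-inf, 28): OK
  at node 10 with bounds (-inf, 20): OK
  at node 45 with bounds (10, 20): VIOLATION
Node 45 violates its bound: not (10 < 45 < 20).
Result: Not a valid BST


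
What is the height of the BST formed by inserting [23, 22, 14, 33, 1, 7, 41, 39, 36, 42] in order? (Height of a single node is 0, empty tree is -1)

Insertion order: [23, 22, 14, 33, 1, 7, 41, 39, 36, 42]
Tree (level-order array): [23, 22, 33, 14, None, None, 41, 1, None, 39, 42, None, 7, 36]
Compute height bottom-up (empty subtree = -1):
  height(7) = 1 + max(-1, -1) = 0
  height(1) = 1 + max(-1, 0) = 1
  height(14) = 1 + max(1, -1) = 2
  height(22) = 1 + max(2, -1) = 3
  height(36) = 1 + max(-1, -1) = 0
  height(39) = 1 + max(0, -1) = 1
  height(42) = 1 + max(-1, -1) = 0
  height(41) = 1 + max(1, 0) = 2
  height(33) = 1 + max(-1, 2) = 3
  height(23) = 1 + max(3, 3) = 4
Height = 4


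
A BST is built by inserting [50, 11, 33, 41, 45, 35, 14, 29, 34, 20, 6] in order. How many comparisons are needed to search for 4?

Search path for 4: 50 -> 11 -> 6
Found: False
Comparisons: 3


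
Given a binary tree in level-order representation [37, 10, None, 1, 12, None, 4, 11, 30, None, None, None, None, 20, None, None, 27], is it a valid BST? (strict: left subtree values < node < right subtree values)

Level-order array: [37, 10, None, 1, 12, None, 4, 11, 30, None, None, None, None, 20, None, None, 27]
Validate using subtree bounds (lo, hi): at each node, require lo < value < hi,
then recurse left with hi=value and right with lo=value.
Preorder trace (stopping at first violation):
  at node 37 with bounds (-inf, +inf): OK
  at node 10 with bounds (-inf, 37): OK
  at node 1 with bounds (-inf, 10): OK
  at node 4 with bounds (1, 10): OK
  at node 12 with bounds (10, 37): OK
  at node 11 with bounds (10, 12): OK
  at node 30 with bounds (12, 37): OK
  at node 20 with bounds (12, 30): OK
  at node 27 with bounds (20, 30): OK
No violation found at any node.
Result: Valid BST


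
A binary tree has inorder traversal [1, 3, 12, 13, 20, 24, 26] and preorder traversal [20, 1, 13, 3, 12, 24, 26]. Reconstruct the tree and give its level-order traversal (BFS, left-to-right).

Inorder:  [1, 3, 12, 13, 20, 24, 26]
Preorder: [20, 1, 13, 3, 12, 24, 26]
Algorithm: preorder visits root first, so consume preorder in order;
for each root, split the current inorder slice at that value into
left-subtree inorder and right-subtree inorder, then recurse.
Recursive splits:
  root=20; inorder splits into left=[1, 3, 12, 13], right=[24, 26]
  root=1; inorder splits into left=[], right=[3, 12, 13]
  root=13; inorder splits into left=[3, 12], right=[]
  root=3; inorder splits into left=[], right=[12]
  root=12; inorder splits into left=[], right=[]
  root=24; inorder splits into left=[], right=[26]
  root=26; inorder splits into left=[], right=[]
Reconstructed level-order: [20, 1, 24, 13, 26, 3, 12]


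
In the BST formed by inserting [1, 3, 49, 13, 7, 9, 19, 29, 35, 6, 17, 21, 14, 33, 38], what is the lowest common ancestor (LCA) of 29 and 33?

Tree insertion order: [1, 3, 49, 13, 7, 9, 19, 29, 35, 6, 17, 21, 14, 33, 38]
Tree (level-order array): [1, None, 3, None, 49, 13, None, 7, 19, 6, 9, 17, 29, None, None, None, None, 14, None, 21, 35, None, None, None, None, 33, 38]
In a BST, the LCA of p=29, q=33 is the first node v on the
root-to-leaf path with p <= v <= q (go left if both < v, right if both > v).
Walk from root:
  at 1: both 29 and 33 > 1, go right
  at 3: both 29 and 33 > 3, go right
  at 49: both 29 and 33 < 49, go left
  at 13: both 29 and 33 > 13, go right
  at 19: both 29 and 33 > 19, go right
  at 29: 29 <= 29 <= 33, this is the LCA
LCA = 29


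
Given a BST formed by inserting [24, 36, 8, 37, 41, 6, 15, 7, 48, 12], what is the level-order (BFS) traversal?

Tree insertion order: [24, 36, 8, 37, 41, 6, 15, 7, 48, 12]
Tree (level-order array): [24, 8, 36, 6, 15, None, 37, None, 7, 12, None, None, 41, None, None, None, None, None, 48]
BFS from the root, enqueuing left then right child of each popped node:
  queue [24] -> pop 24, enqueue [8, 36], visited so far: [24]
  queue [8, 36] -> pop 8, enqueue [6, 15], visited so far: [24, 8]
  queue [36, 6, 15] -> pop 36, enqueue [37], visited so far: [24, 8, 36]
  queue [6, 15, 37] -> pop 6, enqueue [7], visited so far: [24, 8, 36, 6]
  queue [15, 37, 7] -> pop 15, enqueue [12], visited so far: [24, 8, 36, 6, 15]
  queue [37, 7, 12] -> pop 37, enqueue [41], visited so far: [24, 8, 36, 6, 15, 37]
  queue [7, 12, 41] -> pop 7, enqueue [none], visited so far: [24, 8, 36, 6, 15, 37, 7]
  queue [12, 41] -> pop 12, enqueue [none], visited so far: [24, 8, 36, 6, 15, 37, 7, 12]
  queue [41] -> pop 41, enqueue [48], visited so far: [24, 8, 36, 6, 15, 37, 7, 12, 41]
  queue [48] -> pop 48, enqueue [none], visited so far: [24, 8, 36, 6, 15, 37, 7, 12, 41, 48]
Result: [24, 8, 36, 6, 15, 37, 7, 12, 41, 48]


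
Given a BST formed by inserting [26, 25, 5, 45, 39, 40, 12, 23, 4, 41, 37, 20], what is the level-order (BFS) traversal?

Tree insertion order: [26, 25, 5, 45, 39, 40, 12, 23, 4, 41, 37, 20]
Tree (level-order array): [26, 25, 45, 5, None, 39, None, 4, 12, 37, 40, None, None, None, 23, None, None, None, 41, 20]
BFS from the root, enqueuing left then right child of each popped node:
  queue [26] -> pop 26, enqueue [25, 45], visited so far: [26]
  queue [25, 45] -> pop 25, enqueue [5], visited so far: [26, 25]
  queue [45, 5] -> pop 45, enqueue [39], visited so far: [26, 25, 45]
  queue [5, 39] -> pop 5, enqueue [4, 12], visited so far: [26, 25, 45, 5]
  queue [39, 4, 12] -> pop 39, enqueue [37, 40], visited so far: [26, 25, 45, 5, 39]
  queue [4, 12, 37, 40] -> pop 4, enqueue [none], visited so far: [26, 25, 45, 5, 39, 4]
  queue [12, 37, 40] -> pop 12, enqueue [23], visited so far: [26, 25, 45, 5, 39, 4, 12]
  queue [37, 40, 23] -> pop 37, enqueue [none], visited so far: [26, 25, 45, 5, 39, 4, 12, 37]
  queue [40, 23] -> pop 40, enqueue [41], visited so far: [26, 25, 45, 5, 39, 4, 12, 37, 40]
  queue [23, 41] -> pop 23, enqueue [20], visited so far: [26, 25, 45, 5, 39, 4, 12, 37, 40, 23]
  queue [41, 20] -> pop 41, enqueue [none], visited so far: [26, 25, 45, 5, 39, 4, 12, 37, 40, 23, 41]
  queue [20] -> pop 20, enqueue [none], visited so far: [26, 25, 45, 5, 39, 4, 12, 37, 40, 23, 41, 20]
Result: [26, 25, 45, 5, 39, 4, 12, 37, 40, 23, 41, 20]


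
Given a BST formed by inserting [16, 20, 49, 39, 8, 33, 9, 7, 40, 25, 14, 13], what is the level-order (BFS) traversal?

Tree insertion order: [16, 20, 49, 39, 8, 33, 9, 7, 40, 25, 14, 13]
Tree (level-order array): [16, 8, 20, 7, 9, None, 49, None, None, None, 14, 39, None, 13, None, 33, 40, None, None, 25]
BFS from the root, enqueuing left then right child of each popped node:
  queue [16] -> pop 16, enqueue [8, 20], visited so far: [16]
  queue [8, 20] -> pop 8, enqueue [7, 9], visited so far: [16, 8]
  queue [20, 7, 9] -> pop 20, enqueue [49], visited so far: [16, 8, 20]
  queue [7, 9, 49] -> pop 7, enqueue [none], visited so far: [16, 8, 20, 7]
  queue [9, 49] -> pop 9, enqueue [14], visited so far: [16, 8, 20, 7, 9]
  queue [49, 14] -> pop 49, enqueue [39], visited so far: [16, 8, 20, 7, 9, 49]
  queue [14, 39] -> pop 14, enqueue [13], visited so far: [16, 8, 20, 7, 9, 49, 14]
  queue [39, 13] -> pop 39, enqueue [33, 40], visited so far: [16, 8, 20, 7, 9, 49, 14, 39]
  queue [13, 33, 40] -> pop 13, enqueue [none], visited so far: [16, 8, 20, 7, 9, 49, 14, 39, 13]
  queue [33, 40] -> pop 33, enqueue [25], visited so far: [16, 8, 20, 7, 9, 49, 14, 39, 13, 33]
  queue [40, 25] -> pop 40, enqueue [none], visited so far: [16, 8, 20, 7, 9, 49, 14, 39, 13, 33, 40]
  queue [25] -> pop 25, enqueue [none], visited so far: [16, 8, 20, 7, 9, 49, 14, 39, 13, 33, 40, 25]
Result: [16, 8, 20, 7, 9, 49, 14, 39, 13, 33, 40, 25]


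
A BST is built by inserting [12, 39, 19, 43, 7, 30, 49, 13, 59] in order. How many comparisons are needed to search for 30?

Search path for 30: 12 -> 39 -> 19 -> 30
Found: True
Comparisons: 4


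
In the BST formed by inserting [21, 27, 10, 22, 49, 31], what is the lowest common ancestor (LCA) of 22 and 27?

Tree insertion order: [21, 27, 10, 22, 49, 31]
Tree (level-order array): [21, 10, 27, None, None, 22, 49, None, None, 31]
In a BST, the LCA of p=22, q=27 is the first node v on the
root-to-leaf path with p <= v <= q (go left if both < v, right if both > v).
Walk from root:
  at 21: both 22 and 27 > 21, go right
  at 27: 22 <= 27 <= 27, this is the LCA
LCA = 27


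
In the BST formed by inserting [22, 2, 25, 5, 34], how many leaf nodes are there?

Tree built from: [22, 2, 25, 5, 34]
Tree (level-order array): [22, 2, 25, None, 5, None, 34]
Rule: A leaf has 0 children.
Per-node child counts:
  node 22: 2 child(ren)
  node 2: 1 child(ren)
  node 5: 0 child(ren)
  node 25: 1 child(ren)
  node 34: 0 child(ren)
Matching nodes: [5, 34]
Count of leaf nodes: 2


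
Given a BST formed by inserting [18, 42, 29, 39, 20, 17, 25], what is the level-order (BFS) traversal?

Tree insertion order: [18, 42, 29, 39, 20, 17, 25]
Tree (level-order array): [18, 17, 42, None, None, 29, None, 20, 39, None, 25]
BFS from the root, enqueuing left then right child of each popped node:
  queue [18] -> pop 18, enqueue [17, 42], visited so far: [18]
  queue [17, 42] -> pop 17, enqueue [none], visited so far: [18, 17]
  queue [42] -> pop 42, enqueue [29], visited so far: [18, 17, 42]
  queue [29] -> pop 29, enqueue [20, 39], visited so far: [18, 17, 42, 29]
  queue [20, 39] -> pop 20, enqueue [25], visited so far: [18, 17, 42, 29, 20]
  queue [39, 25] -> pop 39, enqueue [none], visited so far: [18, 17, 42, 29, 20, 39]
  queue [25] -> pop 25, enqueue [none], visited so far: [18, 17, 42, 29, 20, 39, 25]
Result: [18, 17, 42, 29, 20, 39, 25]


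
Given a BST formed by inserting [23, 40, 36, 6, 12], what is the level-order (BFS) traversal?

Tree insertion order: [23, 40, 36, 6, 12]
Tree (level-order array): [23, 6, 40, None, 12, 36]
BFS from the root, enqueuing left then right child of each popped node:
  queue [23] -> pop 23, enqueue [6, 40], visited so far: [23]
  queue [6, 40] -> pop 6, enqueue [12], visited so far: [23, 6]
  queue [40, 12] -> pop 40, enqueue [36], visited so far: [23, 6, 40]
  queue [12, 36] -> pop 12, enqueue [none], visited so far: [23, 6, 40, 12]
  queue [36] -> pop 36, enqueue [none], visited so far: [23, 6, 40, 12, 36]
Result: [23, 6, 40, 12, 36]


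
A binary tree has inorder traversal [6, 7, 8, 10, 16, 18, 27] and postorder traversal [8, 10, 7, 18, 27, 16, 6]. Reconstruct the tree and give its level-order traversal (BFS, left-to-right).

Inorder:   [6, 7, 8, 10, 16, 18, 27]
Postorder: [8, 10, 7, 18, 27, 16, 6]
Algorithm: postorder visits root last, so walk postorder right-to-left;
each value is the root of the current inorder slice — split it at that
value, recurse on the right subtree first, then the left.
Recursive splits:
  root=6; inorder splits into left=[], right=[7, 8, 10, 16, 18, 27]
  root=16; inorder splits into left=[7, 8, 10], right=[18, 27]
  root=27; inorder splits into left=[18], right=[]
  root=18; inorder splits into left=[], right=[]
  root=7; inorder splits into left=[], right=[8, 10]
  root=10; inorder splits into left=[8], right=[]
  root=8; inorder splits into left=[], right=[]
Reconstructed level-order: [6, 16, 7, 27, 10, 18, 8]


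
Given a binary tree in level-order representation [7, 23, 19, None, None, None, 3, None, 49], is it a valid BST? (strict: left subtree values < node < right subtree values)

Level-order array: [7, 23, 19, None, None, None, 3, None, 49]
Validate using subtree bounds (lo, hi): at each node, require lo < value < hi,
then recurse left with hi=value and right with lo=value.
Preorder trace (stopping at first violation):
  at node 7 with bounds (-inf, +inf): OK
  at node 23 with bounds (-inf, 7): VIOLATION
Node 23 violates its bound: not (-inf < 23 < 7).
Result: Not a valid BST


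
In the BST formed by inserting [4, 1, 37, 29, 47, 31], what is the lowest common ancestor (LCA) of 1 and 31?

Tree insertion order: [4, 1, 37, 29, 47, 31]
Tree (level-order array): [4, 1, 37, None, None, 29, 47, None, 31]
In a BST, the LCA of p=1, q=31 is the first node v on the
root-to-leaf path with p <= v <= q (go left if both < v, right if both > v).
Walk from root:
  at 4: 1 <= 4 <= 31, this is the LCA
LCA = 4


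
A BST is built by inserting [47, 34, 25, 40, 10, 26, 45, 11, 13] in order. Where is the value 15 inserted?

Starting tree (level order): [47, 34, None, 25, 40, 10, 26, None, 45, None, 11, None, None, None, None, None, 13]
Insertion path: 47 -> 34 -> 25 -> 10 -> 11 -> 13
Result: insert 15 as right child of 13
Final tree (level order): [47, 34, None, 25, 40, 10, 26, None, 45, None, 11, None, None, None, None, None, 13, None, 15]


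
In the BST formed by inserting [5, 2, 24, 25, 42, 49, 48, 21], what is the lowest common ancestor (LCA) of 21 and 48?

Tree insertion order: [5, 2, 24, 25, 42, 49, 48, 21]
Tree (level-order array): [5, 2, 24, None, None, 21, 25, None, None, None, 42, None, 49, 48]
In a BST, the LCA of p=21, q=48 is the first node v on the
root-to-leaf path with p <= v <= q (go left if both < v, right if both > v).
Walk from root:
  at 5: both 21 and 48 > 5, go right
  at 24: 21 <= 24 <= 48, this is the LCA
LCA = 24


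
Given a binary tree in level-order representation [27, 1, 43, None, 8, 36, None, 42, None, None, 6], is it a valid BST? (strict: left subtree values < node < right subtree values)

Level-order array: [27, 1, 43, None, 8, 36, None, 42, None, None, 6]
Validate using subtree bounds (lo, hi): at each node, require lo < value < hi,
then recurse left with hi=value and right with lo=value.
Preorder trace (stopping at first violation):
  at node 27 with bounds (-inf, +inf): OK
  at node 1 with bounds (-inf, 27): OK
  at node 8 with bounds (1, 27): OK
  at node 42 with bounds (1, 8): VIOLATION
Node 42 violates its bound: not (1 < 42 < 8).
Result: Not a valid BST


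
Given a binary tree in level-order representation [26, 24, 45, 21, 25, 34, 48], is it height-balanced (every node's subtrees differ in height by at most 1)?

Tree (level-order array): [26, 24, 45, 21, 25, 34, 48]
Definition: a tree is height-balanced if, at every node, |h(left) - h(right)| <= 1 (empty subtree has height -1).
Bottom-up per-node check:
  node 21: h_left=-1, h_right=-1, diff=0 [OK], height=0
  node 25: h_left=-1, h_right=-1, diff=0 [OK], height=0
  node 24: h_left=0, h_right=0, diff=0 [OK], height=1
  node 34: h_left=-1, h_right=-1, diff=0 [OK], height=0
  node 48: h_left=-1, h_right=-1, diff=0 [OK], height=0
  node 45: h_left=0, h_right=0, diff=0 [OK], height=1
  node 26: h_left=1, h_right=1, diff=0 [OK], height=2
All nodes satisfy the balance condition.
Result: Balanced


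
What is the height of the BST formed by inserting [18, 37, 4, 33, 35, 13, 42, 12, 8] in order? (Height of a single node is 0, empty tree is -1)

Insertion order: [18, 37, 4, 33, 35, 13, 42, 12, 8]
Tree (level-order array): [18, 4, 37, None, 13, 33, 42, 12, None, None, 35, None, None, 8]
Compute height bottom-up (empty subtree = -1):
  height(8) = 1 + max(-1, -1) = 0
  height(12) = 1 + max(0, -1) = 1
  height(13) = 1 + max(1, -1) = 2
  height(4) = 1 + max(-1, 2) = 3
  height(35) = 1 + max(-1, -1) = 0
  height(33) = 1 + max(-1, 0) = 1
  height(42) = 1 + max(-1, -1) = 0
  height(37) = 1 + max(1, 0) = 2
  height(18) = 1 + max(3, 2) = 4
Height = 4


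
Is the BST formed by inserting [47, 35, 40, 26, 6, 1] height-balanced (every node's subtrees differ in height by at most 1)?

Tree (level-order array): [47, 35, None, 26, 40, 6, None, None, None, 1]
Definition: a tree is height-balanced if, at every node, |h(left) - h(right)| <= 1 (empty subtree has height -1).
Bottom-up per-node check:
  node 1: h_left=-1, h_right=-1, diff=0 [OK], height=0
  node 6: h_left=0, h_right=-1, diff=1 [OK], height=1
  node 26: h_left=1, h_right=-1, diff=2 [FAIL (|1--1|=2 > 1)], height=2
  node 40: h_left=-1, h_right=-1, diff=0 [OK], height=0
  node 35: h_left=2, h_right=0, diff=2 [FAIL (|2-0|=2 > 1)], height=3
  node 47: h_left=3, h_right=-1, diff=4 [FAIL (|3--1|=4 > 1)], height=4
Node 26 violates the condition: |1 - -1| = 2 > 1.
Result: Not balanced


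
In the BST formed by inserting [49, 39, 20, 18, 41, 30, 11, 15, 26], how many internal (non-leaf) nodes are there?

Tree built from: [49, 39, 20, 18, 41, 30, 11, 15, 26]
Tree (level-order array): [49, 39, None, 20, 41, 18, 30, None, None, 11, None, 26, None, None, 15]
Rule: An internal node has at least one child.
Per-node child counts:
  node 49: 1 child(ren)
  node 39: 2 child(ren)
  node 20: 2 child(ren)
  node 18: 1 child(ren)
  node 11: 1 child(ren)
  node 15: 0 child(ren)
  node 30: 1 child(ren)
  node 26: 0 child(ren)
  node 41: 0 child(ren)
Matching nodes: [49, 39, 20, 18, 11, 30]
Count of internal (non-leaf) nodes: 6


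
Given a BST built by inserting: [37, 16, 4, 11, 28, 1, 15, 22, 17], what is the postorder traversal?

Tree insertion order: [37, 16, 4, 11, 28, 1, 15, 22, 17]
Tree (level-order array): [37, 16, None, 4, 28, 1, 11, 22, None, None, None, None, 15, 17]
Postorder traversal: [1, 15, 11, 4, 17, 22, 28, 16, 37]


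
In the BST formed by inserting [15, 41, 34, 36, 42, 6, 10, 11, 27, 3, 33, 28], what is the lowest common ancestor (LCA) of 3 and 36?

Tree insertion order: [15, 41, 34, 36, 42, 6, 10, 11, 27, 3, 33, 28]
Tree (level-order array): [15, 6, 41, 3, 10, 34, 42, None, None, None, 11, 27, 36, None, None, None, None, None, 33, None, None, 28]
In a BST, the LCA of p=3, q=36 is the first node v on the
root-to-leaf path with p <= v <= q (go left if both < v, right if both > v).
Walk from root:
  at 15: 3 <= 15 <= 36, this is the LCA
LCA = 15


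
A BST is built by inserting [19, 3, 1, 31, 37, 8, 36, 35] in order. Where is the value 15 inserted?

Starting tree (level order): [19, 3, 31, 1, 8, None, 37, None, None, None, None, 36, None, 35]
Insertion path: 19 -> 3 -> 8
Result: insert 15 as right child of 8
Final tree (level order): [19, 3, 31, 1, 8, None, 37, None, None, None, 15, 36, None, None, None, 35]


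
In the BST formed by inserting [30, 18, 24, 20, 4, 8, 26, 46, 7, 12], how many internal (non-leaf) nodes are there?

Tree built from: [30, 18, 24, 20, 4, 8, 26, 46, 7, 12]
Tree (level-order array): [30, 18, 46, 4, 24, None, None, None, 8, 20, 26, 7, 12]
Rule: An internal node has at least one child.
Per-node child counts:
  node 30: 2 child(ren)
  node 18: 2 child(ren)
  node 4: 1 child(ren)
  node 8: 2 child(ren)
  node 7: 0 child(ren)
  node 12: 0 child(ren)
  node 24: 2 child(ren)
  node 20: 0 child(ren)
  node 26: 0 child(ren)
  node 46: 0 child(ren)
Matching nodes: [30, 18, 4, 8, 24]
Count of internal (non-leaf) nodes: 5


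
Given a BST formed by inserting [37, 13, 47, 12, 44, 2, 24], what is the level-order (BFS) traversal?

Tree insertion order: [37, 13, 47, 12, 44, 2, 24]
Tree (level-order array): [37, 13, 47, 12, 24, 44, None, 2]
BFS from the root, enqueuing left then right child of each popped node:
  queue [37] -> pop 37, enqueue [13, 47], visited so far: [37]
  queue [13, 47] -> pop 13, enqueue [12, 24], visited so far: [37, 13]
  queue [47, 12, 24] -> pop 47, enqueue [44], visited so far: [37, 13, 47]
  queue [12, 24, 44] -> pop 12, enqueue [2], visited so far: [37, 13, 47, 12]
  queue [24, 44, 2] -> pop 24, enqueue [none], visited so far: [37, 13, 47, 12, 24]
  queue [44, 2] -> pop 44, enqueue [none], visited so far: [37, 13, 47, 12, 24, 44]
  queue [2] -> pop 2, enqueue [none], visited so far: [37, 13, 47, 12, 24, 44, 2]
Result: [37, 13, 47, 12, 24, 44, 2]


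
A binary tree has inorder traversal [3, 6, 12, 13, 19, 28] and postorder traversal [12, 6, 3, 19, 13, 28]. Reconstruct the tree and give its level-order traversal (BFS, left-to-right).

Inorder:   [3, 6, 12, 13, 19, 28]
Postorder: [12, 6, 3, 19, 13, 28]
Algorithm: postorder visits root last, so walk postorder right-to-left;
each value is the root of the current inorder slice — split it at that
value, recurse on the right subtree first, then the left.
Recursive splits:
  root=28; inorder splits into left=[3, 6, 12, 13, 19], right=[]
  root=13; inorder splits into left=[3, 6, 12], right=[19]
  root=19; inorder splits into left=[], right=[]
  root=3; inorder splits into left=[], right=[6, 12]
  root=6; inorder splits into left=[], right=[12]
  root=12; inorder splits into left=[], right=[]
Reconstructed level-order: [28, 13, 3, 19, 6, 12]


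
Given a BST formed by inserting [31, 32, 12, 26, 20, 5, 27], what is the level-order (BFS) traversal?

Tree insertion order: [31, 32, 12, 26, 20, 5, 27]
Tree (level-order array): [31, 12, 32, 5, 26, None, None, None, None, 20, 27]
BFS from the root, enqueuing left then right child of each popped node:
  queue [31] -> pop 31, enqueue [12, 32], visited so far: [31]
  queue [12, 32] -> pop 12, enqueue [5, 26], visited so far: [31, 12]
  queue [32, 5, 26] -> pop 32, enqueue [none], visited so far: [31, 12, 32]
  queue [5, 26] -> pop 5, enqueue [none], visited so far: [31, 12, 32, 5]
  queue [26] -> pop 26, enqueue [20, 27], visited so far: [31, 12, 32, 5, 26]
  queue [20, 27] -> pop 20, enqueue [none], visited so far: [31, 12, 32, 5, 26, 20]
  queue [27] -> pop 27, enqueue [none], visited so far: [31, 12, 32, 5, 26, 20, 27]
Result: [31, 12, 32, 5, 26, 20, 27]


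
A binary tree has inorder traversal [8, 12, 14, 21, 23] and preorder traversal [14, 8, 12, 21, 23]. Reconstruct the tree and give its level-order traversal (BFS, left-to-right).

Inorder:  [8, 12, 14, 21, 23]
Preorder: [14, 8, 12, 21, 23]
Algorithm: preorder visits root first, so consume preorder in order;
for each root, split the current inorder slice at that value into
left-subtree inorder and right-subtree inorder, then recurse.
Recursive splits:
  root=14; inorder splits into left=[8, 12], right=[21, 23]
  root=8; inorder splits into left=[], right=[12]
  root=12; inorder splits into left=[], right=[]
  root=21; inorder splits into left=[], right=[23]
  root=23; inorder splits into left=[], right=[]
Reconstructed level-order: [14, 8, 21, 12, 23]


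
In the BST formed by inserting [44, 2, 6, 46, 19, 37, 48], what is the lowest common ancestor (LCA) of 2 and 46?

Tree insertion order: [44, 2, 6, 46, 19, 37, 48]
Tree (level-order array): [44, 2, 46, None, 6, None, 48, None, 19, None, None, None, 37]
In a BST, the LCA of p=2, q=46 is the first node v on the
root-to-leaf path with p <= v <= q (go left if both < v, right if both > v).
Walk from root:
  at 44: 2 <= 44 <= 46, this is the LCA
LCA = 44


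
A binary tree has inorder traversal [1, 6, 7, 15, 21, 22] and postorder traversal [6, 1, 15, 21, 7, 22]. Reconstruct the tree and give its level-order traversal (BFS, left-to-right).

Inorder:   [1, 6, 7, 15, 21, 22]
Postorder: [6, 1, 15, 21, 7, 22]
Algorithm: postorder visits root last, so walk postorder right-to-left;
each value is the root of the current inorder slice — split it at that
value, recurse on the right subtree first, then the left.
Recursive splits:
  root=22; inorder splits into left=[1, 6, 7, 15, 21], right=[]
  root=7; inorder splits into left=[1, 6], right=[15, 21]
  root=21; inorder splits into left=[15], right=[]
  root=15; inorder splits into left=[], right=[]
  root=1; inorder splits into left=[], right=[6]
  root=6; inorder splits into left=[], right=[]
Reconstructed level-order: [22, 7, 1, 21, 6, 15]


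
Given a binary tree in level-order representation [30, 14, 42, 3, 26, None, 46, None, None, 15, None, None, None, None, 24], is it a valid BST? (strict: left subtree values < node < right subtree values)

Level-order array: [30, 14, 42, 3, 26, None, 46, None, None, 15, None, None, None, None, 24]
Validate using subtree bounds (lo, hi): at each node, require lo < value < hi,
then recurse left with hi=value and right with lo=value.
Preorder trace (stopping at first violation):
  at node 30 with bounds (-inf, +inf): OK
  at node 14 with bounds (-inf, 30): OK
  at node 3 with bounds (-inf, 14): OK
  at node 26 with bounds (14, 30): OK
  at node 15 with bounds (14, 26): OK
  at node 24 with bounds (15, 26): OK
  at node 42 with bounds (30, +inf): OK
  at node 46 with bounds (42, +inf): OK
No violation found at any node.
Result: Valid BST


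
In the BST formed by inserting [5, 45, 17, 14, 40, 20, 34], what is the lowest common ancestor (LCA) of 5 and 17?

Tree insertion order: [5, 45, 17, 14, 40, 20, 34]
Tree (level-order array): [5, None, 45, 17, None, 14, 40, None, None, 20, None, None, 34]
In a BST, the LCA of p=5, q=17 is the first node v on the
root-to-leaf path with p <= v <= q (go left if both < v, right if both > v).
Walk from root:
  at 5: 5 <= 5 <= 17, this is the LCA
LCA = 5


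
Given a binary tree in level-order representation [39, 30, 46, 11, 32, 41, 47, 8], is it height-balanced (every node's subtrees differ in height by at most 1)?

Tree (level-order array): [39, 30, 46, 11, 32, 41, 47, 8]
Definition: a tree is height-balanced if, at every node, |h(left) - h(right)| <= 1 (empty subtree has height -1).
Bottom-up per-node check:
  node 8: h_left=-1, h_right=-1, diff=0 [OK], height=0
  node 11: h_left=0, h_right=-1, diff=1 [OK], height=1
  node 32: h_left=-1, h_right=-1, diff=0 [OK], height=0
  node 30: h_left=1, h_right=0, diff=1 [OK], height=2
  node 41: h_left=-1, h_right=-1, diff=0 [OK], height=0
  node 47: h_left=-1, h_right=-1, diff=0 [OK], height=0
  node 46: h_left=0, h_right=0, diff=0 [OK], height=1
  node 39: h_left=2, h_right=1, diff=1 [OK], height=3
All nodes satisfy the balance condition.
Result: Balanced


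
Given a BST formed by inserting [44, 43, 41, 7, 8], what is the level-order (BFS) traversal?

Tree insertion order: [44, 43, 41, 7, 8]
Tree (level-order array): [44, 43, None, 41, None, 7, None, None, 8]
BFS from the root, enqueuing left then right child of each popped node:
  queue [44] -> pop 44, enqueue [43], visited so far: [44]
  queue [43] -> pop 43, enqueue [41], visited so far: [44, 43]
  queue [41] -> pop 41, enqueue [7], visited so far: [44, 43, 41]
  queue [7] -> pop 7, enqueue [8], visited so far: [44, 43, 41, 7]
  queue [8] -> pop 8, enqueue [none], visited so far: [44, 43, 41, 7, 8]
Result: [44, 43, 41, 7, 8]


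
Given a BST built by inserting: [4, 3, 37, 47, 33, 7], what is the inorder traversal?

Tree insertion order: [4, 3, 37, 47, 33, 7]
Tree (level-order array): [4, 3, 37, None, None, 33, 47, 7]
Inorder traversal: [3, 4, 7, 33, 37, 47]


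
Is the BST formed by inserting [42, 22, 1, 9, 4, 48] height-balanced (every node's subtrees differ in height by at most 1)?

Tree (level-order array): [42, 22, 48, 1, None, None, None, None, 9, 4]
Definition: a tree is height-balanced if, at every node, |h(left) - h(right)| <= 1 (empty subtree has height -1).
Bottom-up per-node check:
  node 4: h_left=-1, h_right=-1, diff=0 [OK], height=0
  node 9: h_left=0, h_right=-1, diff=1 [OK], height=1
  node 1: h_left=-1, h_right=1, diff=2 [FAIL (|-1-1|=2 > 1)], height=2
  node 22: h_left=2, h_right=-1, diff=3 [FAIL (|2--1|=3 > 1)], height=3
  node 48: h_left=-1, h_right=-1, diff=0 [OK], height=0
  node 42: h_left=3, h_right=0, diff=3 [FAIL (|3-0|=3 > 1)], height=4
Node 1 violates the condition: |-1 - 1| = 2 > 1.
Result: Not balanced


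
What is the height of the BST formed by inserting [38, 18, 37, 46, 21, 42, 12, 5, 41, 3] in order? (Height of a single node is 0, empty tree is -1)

Insertion order: [38, 18, 37, 46, 21, 42, 12, 5, 41, 3]
Tree (level-order array): [38, 18, 46, 12, 37, 42, None, 5, None, 21, None, 41, None, 3]
Compute height bottom-up (empty subtree = -1):
  height(3) = 1 + max(-1, -1) = 0
  height(5) = 1 + max(0, -1) = 1
  height(12) = 1 + max(1, -1) = 2
  height(21) = 1 + max(-1, -1) = 0
  height(37) = 1 + max(0, -1) = 1
  height(18) = 1 + max(2, 1) = 3
  height(41) = 1 + max(-1, -1) = 0
  height(42) = 1 + max(0, -1) = 1
  height(46) = 1 + max(1, -1) = 2
  height(38) = 1 + max(3, 2) = 4
Height = 4


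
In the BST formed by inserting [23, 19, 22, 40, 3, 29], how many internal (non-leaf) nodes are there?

Tree built from: [23, 19, 22, 40, 3, 29]
Tree (level-order array): [23, 19, 40, 3, 22, 29]
Rule: An internal node has at least one child.
Per-node child counts:
  node 23: 2 child(ren)
  node 19: 2 child(ren)
  node 3: 0 child(ren)
  node 22: 0 child(ren)
  node 40: 1 child(ren)
  node 29: 0 child(ren)
Matching nodes: [23, 19, 40]
Count of internal (non-leaf) nodes: 3


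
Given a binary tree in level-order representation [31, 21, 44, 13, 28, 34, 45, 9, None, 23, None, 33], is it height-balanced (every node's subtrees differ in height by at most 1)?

Tree (level-order array): [31, 21, 44, 13, 28, 34, 45, 9, None, 23, None, 33]
Definition: a tree is height-balanced if, at every node, |h(left) - h(right)| <= 1 (empty subtree has height -1).
Bottom-up per-node check:
  node 9: h_left=-1, h_right=-1, diff=0 [OK], height=0
  node 13: h_left=0, h_right=-1, diff=1 [OK], height=1
  node 23: h_left=-1, h_right=-1, diff=0 [OK], height=0
  node 28: h_left=0, h_right=-1, diff=1 [OK], height=1
  node 21: h_left=1, h_right=1, diff=0 [OK], height=2
  node 33: h_left=-1, h_right=-1, diff=0 [OK], height=0
  node 34: h_left=0, h_right=-1, diff=1 [OK], height=1
  node 45: h_left=-1, h_right=-1, diff=0 [OK], height=0
  node 44: h_left=1, h_right=0, diff=1 [OK], height=2
  node 31: h_left=2, h_right=2, diff=0 [OK], height=3
All nodes satisfy the balance condition.
Result: Balanced


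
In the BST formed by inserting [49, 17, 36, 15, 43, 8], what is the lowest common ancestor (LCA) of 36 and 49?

Tree insertion order: [49, 17, 36, 15, 43, 8]
Tree (level-order array): [49, 17, None, 15, 36, 8, None, None, 43]
In a BST, the LCA of p=36, q=49 is the first node v on the
root-to-leaf path with p <= v <= q (go left if both < v, right if both > v).
Walk from root:
  at 49: 36 <= 49 <= 49, this is the LCA
LCA = 49


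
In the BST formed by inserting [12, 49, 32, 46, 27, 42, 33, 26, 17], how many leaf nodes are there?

Tree built from: [12, 49, 32, 46, 27, 42, 33, 26, 17]
Tree (level-order array): [12, None, 49, 32, None, 27, 46, 26, None, 42, None, 17, None, 33]
Rule: A leaf has 0 children.
Per-node child counts:
  node 12: 1 child(ren)
  node 49: 1 child(ren)
  node 32: 2 child(ren)
  node 27: 1 child(ren)
  node 26: 1 child(ren)
  node 17: 0 child(ren)
  node 46: 1 child(ren)
  node 42: 1 child(ren)
  node 33: 0 child(ren)
Matching nodes: [17, 33]
Count of leaf nodes: 2


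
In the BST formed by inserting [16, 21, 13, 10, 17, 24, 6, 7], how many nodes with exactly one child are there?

Tree built from: [16, 21, 13, 10, 17, 24, 6, 7]
Tree (level-order array): [16, 13, 21, 10, None, 17, 24, 6, None, None, None, None, None, None, 7]
Rule: These are nodes with exactly 1 non-null child.
Per-node child counts:
  node 16: 2 child(ren)
  node 13: 1 child(ren)
  node 10: 1 child(ren)
  node 6: 1 child(ren)
  node 7: 0 child(ren)
  node 21: 2 child(ren)
  node 17: 0 child(ren)
  node 24: 0 child(ren)
Matching nodes: [13, 10, 6]
Count of nodes with exactly one child: 3


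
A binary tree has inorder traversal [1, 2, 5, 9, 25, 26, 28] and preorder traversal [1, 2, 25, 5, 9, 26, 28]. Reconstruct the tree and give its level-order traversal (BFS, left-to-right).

Inorder:  [1, 2, 5, 9, 25, 26, 28]
Preorder: [1, 2, 25, 5, 9, 26, 28]
Algorithm: preorder visits root first, so consume preorder in order;
for each root, split the current inorder slice at that value into
left-subtree inorder and right-subtree inorder, then recurse.
Recursive splits:
  root=1; inorder splits into left=[], right=[2, 5, 9, 25, 26, 28]
  root=2; inorder splits into left=[], right=[5, 9, 25, 26, 28]
  root=25; inorder splits into left=[5, 9], right=[26, 28]
  root=5; inorder splits into left=[], right=[9]
  root=9; inorder splits into left=[], right=[]
  root=26; inorder splits into left=[], right=[28]
  root=28; inorder splits into left=[], right=[]
Reconstructed level-order: [1, 2, 25, 5, 26, 9, 28]


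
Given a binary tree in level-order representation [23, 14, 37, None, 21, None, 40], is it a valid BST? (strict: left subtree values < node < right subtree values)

Level-order array: [23, 14, 37, None, 21, None, 40]
Validate using subtree bounds (lo, hi): at each node, require lo < value < hi,
then recurse left with hi=value and right with lo=value.
Preorder trace (stopping at first violation):
  at node 23 with bounds (-inf, +inf): OK
  at node 14 with bounds (-inf, 23): OK
  at node 21 with bounds (14, 23): OK
  at node 37 with bounds (23, +inf): OK
  at node 40 with bounds (37, +inf): OK
No violation found at any node.
Result: Valid BST


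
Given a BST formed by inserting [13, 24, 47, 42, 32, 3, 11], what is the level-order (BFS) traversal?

Tree insertion order: [13, 24, 47, 42, 32, 3, 11]
Tree (level-order array): [13, 3, 24, None, 11, None, 47, None, None, 42, None, 32]
BFS from the root, enqueuing left then right child of each popped node:
  queue [13] -> pop 13, enqueue [3, 24], visited so far: [13]
  queue [3, 24] -> pop 3, enqueue [11], visited so far: [13, 3]
  queue [24, 11] -> pop 24, enqueue [47], visited so far: [13, 3, 24]
  queue [11, 47] -> pop 11, enqueue [none], visited so far: [13, 3, 24, 11]
  queue [47] -> pop 47, enqueue [42], visited so far: [13, 3, 24, 11, 47]
  queue [42] -> pop 42, enqueue [32], visited so far: [13, 3, 24, 11, 47, 42]
  queue [32] -> pop 32, enqueue [none], visited so far: [13, 3, 24, 11, 47, 42, 32]
Result: [13, 3, 24, 11, 47, 42, 32]


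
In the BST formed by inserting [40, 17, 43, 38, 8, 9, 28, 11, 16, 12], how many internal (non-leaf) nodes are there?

Tree built from: [40, 17, 43, 38, 8, 9, 28, 11, 16, 12]
Tree (level-order array): [40, 17, 43, 8, 38, None, None, None, 9, 28, None, None, 11, None, None, None, 16, 12]
Rule: An internal node has at least one child.
Per-node child counts:
  node 40: 2 child(ren)
  node 17: 2 child(ren)
  node 8: 1 child(ren)
  node 9: 1 child(ren)
  node 11: 1 child(ren)
  node 16: 1 child(ren)
  node 12: 0 child(ren)
  node 38: 1 child(ren)
  node 28: 0 child(ren)
  node 43: 0 child(ren)
Matching nodes: [40, 17, 8, 9, 11, 16, 38]
Count of internal (non-leaf) nodes: 7


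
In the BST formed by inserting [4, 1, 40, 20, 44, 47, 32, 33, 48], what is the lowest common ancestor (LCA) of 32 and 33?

Tree insertion order: [4, 1, 40, 20, 44, 47, 32, 33, 48]
Tree (level-order array): [4, 1, 40, None, None, 20, 44, None, 32, None, 47, None, 33, None, 48]
In a BST, the LCA of p=32, q=33 is the first node v on the
root-to-leaf path with p <= v <= q (go left if both < v, right if both > v).
Walk from root:
  at 4: both 32 and 33 > 4, go right
  at 40: both 32 and 33 < 40, go left
  at 20: both 32 and 33 > 20, go right
  at 32: 32 <= 32 <= 33, this is the LCA
LCA = 32


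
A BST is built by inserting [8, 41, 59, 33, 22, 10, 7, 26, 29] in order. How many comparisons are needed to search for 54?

Search path for 54: 8 -> 41 -> 59
Found: False
Comparisons: 3


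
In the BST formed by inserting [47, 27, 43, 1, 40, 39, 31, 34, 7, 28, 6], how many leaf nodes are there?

Tree built from: [47, 27, 43, 1, 40, 39, 31, 34, 7, 28, 6]
Tree (level-order array): [47, 27, None, 1, 43, None, 7, 40, None, 6, None, 39, None, None, None, 31, None, 28, 34]
Rule: A leaf has 0 children.
Per-node child counts:
  node 47: 1 child(ren)
  node 27: 2 child(ren)
  node 1: 1 child(ren)
  node 7: 1 child(ren)
  node 6: 0 child(ren)
  node 43: 1 child(ren)
  node 40: 1 child(ren)
  node 39: 1 child(ren)
  node 31: 2 child(ren)
  node 28: 0 child(ren)
  node 34: 0 child(ren)
Matching nodes: [6, 28, 34]
Count of leaf nodes: 3


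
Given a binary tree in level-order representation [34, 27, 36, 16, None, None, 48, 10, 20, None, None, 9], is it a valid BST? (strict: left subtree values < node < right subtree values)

Level-order array: [34, 27, 36, 16, None, None, 48, 10, 20, None, None, 9]
Validate using subtree bounds (lo, hi): at each node, require lo < value < hi,
then recurse left with hi=value and right with lo=value.
Preorder trace (stopping at first violation):
  at node 34 with bounds (-inf, +inf): OK
  at node 27 with bounds (-inf, 34): OK
  at node 16 with bounds (-inf, 27): OK
  at node 10 with bounds (-inf, 16): OK
  at node 9 with bounds (-inf, 10): OK
  at node 20 with bounds (16, 27): OK
  at node 36 with bounds (34, +inf): OK
  at node 48 with bounds (36, +inf): OK
No violation found at any node.
Result: Valid BST


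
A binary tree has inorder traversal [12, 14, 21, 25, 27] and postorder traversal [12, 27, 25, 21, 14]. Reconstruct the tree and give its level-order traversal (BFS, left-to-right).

Inorder:   [12, 14, 21, 25, 27]
Postorder: [12, 27, 25, 21, 14]
Algorithm: postorder visits root last, so walk postorder right-to-left;
each value is the root of the current inorder slice — split it at that
value, recurse on the right subtree first, then the left.
Recursive splits:
  root=14; inorder splits into left=[12], right=[21, 25, 27]
  root=21; inorder splits into left=[], right=[25, 27]
  root=25; inorder splits into left=[], right=[27]
  root=27; inorder splits into left=[], right=[]
  root=12; inorder splits into left=[], right=[]
Reconstructed level-order: [14, 12, 21, 25, 27]


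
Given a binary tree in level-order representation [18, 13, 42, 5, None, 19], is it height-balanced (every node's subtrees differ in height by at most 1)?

Tree (level-order array): [18, 13, 42, 5, None, 19]
Definition: a tree is height-balanced if, at every node, |h(left) - h(right)| <= 1 (empty subtree has height -1).
Bottom-up per-node check:
  node 5: h_left=-1, h_right=-1, diff=0 [OK], height=0
  node 13: h_left=0, h_right=-1, diff=1 [OK], height=1
  node 19: h_left=-1, h_right=-1, diff=0 [OK], height=0
  node 42: h_left=0, h_right=-1, diff=1 [OK], height=1
  node 18: h_left=1, h_right=1, diff=0 [OK], height=2
All nodes satisfy the balance condition.
Result: Balanced


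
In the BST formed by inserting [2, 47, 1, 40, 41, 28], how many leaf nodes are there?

Tree built from: [2, 47, 1, 40, 41, 28]
Tree (level-order array): [2, 1, 47, None, None, 40, None, 28, 41]
Rule: A leaf has 0 children.
Per-node child counts:
  node 2: 2 child(ren)
  node 1: 0 child(ren)
  node 47: 1 child(ren)
  node 40: 2 child(ren)
  node 28: 0 child(ren)
  node 41: 0 child(ren)
Matching nodes: [1, 28, 41]
Count of leaf nodes: 3


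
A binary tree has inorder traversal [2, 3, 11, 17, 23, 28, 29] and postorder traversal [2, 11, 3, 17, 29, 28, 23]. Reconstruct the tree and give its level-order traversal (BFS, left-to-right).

Inorder:   [2, 3, 11, 17, 23, 28, 29]
Postorder: [2, 11, 3, 17, 29, 28, 23]
Algorithm: postorder visits root last, so walk postorder right-to-left;
each value is the root of the current inorder slice — split it at that
value, recurse on the right subtree first, then the left.
Recursive splits:
  root=23; inorder splits into left=[2, 3, 11, 17], right=[28, 29]
  root=28; inorder splits into left=[], right=[29]
  root=29; inorder splits into left=[], right=[]
  root=17; inorder splits into left=[2, 3, 11], right=[]
  root=3; inorder splits into left=[2], right=[11]
  root=11; inorder splits into left=[], right=[]
  root=2; inorder splits into left=[], right=[]
Reconstructed level-order: [23, 17, 28, 3, 29, 2, 11]
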